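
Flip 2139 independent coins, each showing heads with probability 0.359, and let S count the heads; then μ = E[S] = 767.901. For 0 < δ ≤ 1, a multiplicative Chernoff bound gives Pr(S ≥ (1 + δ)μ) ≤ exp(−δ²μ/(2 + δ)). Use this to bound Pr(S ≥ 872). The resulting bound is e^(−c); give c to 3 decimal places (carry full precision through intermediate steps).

Write 872 = (1 + δ)μ, so δ = 872/767.901 − 1 = 0.135563…
Then the exponent is δ²μ/(2 + δ) = (872 − μ)² / (μ·(2 + δ)) = 6.608083.

6.608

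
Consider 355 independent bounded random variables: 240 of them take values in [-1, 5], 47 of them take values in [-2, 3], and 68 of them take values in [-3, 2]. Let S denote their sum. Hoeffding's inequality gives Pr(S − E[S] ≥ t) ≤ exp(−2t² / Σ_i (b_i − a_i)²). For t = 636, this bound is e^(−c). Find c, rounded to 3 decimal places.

Σ(b_i − a_i)² = 240·6² + 47·5² + 68·5² = 11515.
c = 2t² / 11515 = 2·636² / 11515 = 70.2555.

70.255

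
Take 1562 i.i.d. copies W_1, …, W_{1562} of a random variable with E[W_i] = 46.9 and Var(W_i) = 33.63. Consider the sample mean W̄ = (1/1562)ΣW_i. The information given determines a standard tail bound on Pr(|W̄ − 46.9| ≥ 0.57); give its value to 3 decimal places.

0.066

With mean and variance of each term known, Chebyshev's inequality bounds the deviation of the sum (or sample mean).
Var(W̄) = Var(W_i)/n = 33.63/1562 = 0.02153.
Chebyshev: Pr(|W̄ − 46.9| ≥ 0.57) ≤ Var(W̄)/(0.57)² = 33.63/(1562·0.57²) = 0.0663.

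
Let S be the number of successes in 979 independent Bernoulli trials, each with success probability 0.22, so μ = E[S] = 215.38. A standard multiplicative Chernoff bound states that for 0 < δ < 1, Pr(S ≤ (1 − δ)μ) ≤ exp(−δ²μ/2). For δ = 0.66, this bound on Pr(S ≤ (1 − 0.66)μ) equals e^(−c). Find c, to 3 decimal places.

c = δ²μ/2 = 0.66²·215.38/2 = 46.9098.

46.910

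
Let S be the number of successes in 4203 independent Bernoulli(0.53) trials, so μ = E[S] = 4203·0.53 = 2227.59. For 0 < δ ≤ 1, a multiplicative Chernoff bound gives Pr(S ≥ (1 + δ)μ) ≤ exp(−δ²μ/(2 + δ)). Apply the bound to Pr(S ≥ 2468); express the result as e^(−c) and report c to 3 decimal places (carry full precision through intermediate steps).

12.309

Write 2468 = (1 + δ)μ, so δ = 2468/2227.59 − 1 = 0.1079238…
Then the exponent is δ²μ/(2 + δ) = (2468 − μ)² / (μ·(2 + δ)) = 12.308777.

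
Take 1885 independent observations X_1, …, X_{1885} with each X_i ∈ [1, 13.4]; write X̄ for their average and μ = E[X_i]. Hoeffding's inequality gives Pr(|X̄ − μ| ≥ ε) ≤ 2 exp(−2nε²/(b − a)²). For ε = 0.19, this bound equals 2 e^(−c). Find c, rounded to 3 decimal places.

0.885

c = 2nε²/(b − a)² = 2·1885·0.19² / 12.4² = 0.8851.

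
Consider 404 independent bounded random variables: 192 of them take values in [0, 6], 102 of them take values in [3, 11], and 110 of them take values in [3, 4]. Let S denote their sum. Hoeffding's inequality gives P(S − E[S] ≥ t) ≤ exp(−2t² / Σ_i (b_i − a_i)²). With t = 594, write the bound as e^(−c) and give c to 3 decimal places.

Σ(b_i − a_i)² = 192·6² + 102·8² + 110·1² = 13550.
c = 2t² / 13550 = 2·594² / 13550 = 52.0791.

52.079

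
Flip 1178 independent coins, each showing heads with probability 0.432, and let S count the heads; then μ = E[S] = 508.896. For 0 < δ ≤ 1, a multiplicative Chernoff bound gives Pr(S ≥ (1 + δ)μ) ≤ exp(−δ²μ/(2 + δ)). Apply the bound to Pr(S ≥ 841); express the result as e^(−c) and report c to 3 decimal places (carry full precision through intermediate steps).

Write 841 = (1 + δ)μ, so δ = 841/508.896 − 1 = 0.652597…
Then the exponent is δ²μ/(2 + δ) = (841 − μ)² / (μ·(2 + δ)) = 81.704862.

81.705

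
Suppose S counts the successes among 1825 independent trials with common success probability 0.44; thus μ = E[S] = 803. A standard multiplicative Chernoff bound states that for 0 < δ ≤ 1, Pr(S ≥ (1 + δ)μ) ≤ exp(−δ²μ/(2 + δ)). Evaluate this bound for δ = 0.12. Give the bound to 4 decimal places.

Exponent = δ²μ/(2 + δ) = 0.12²·803/2.12 = 5.4543.
Bound = exp(−5.4543) = 0.00428.

0.0043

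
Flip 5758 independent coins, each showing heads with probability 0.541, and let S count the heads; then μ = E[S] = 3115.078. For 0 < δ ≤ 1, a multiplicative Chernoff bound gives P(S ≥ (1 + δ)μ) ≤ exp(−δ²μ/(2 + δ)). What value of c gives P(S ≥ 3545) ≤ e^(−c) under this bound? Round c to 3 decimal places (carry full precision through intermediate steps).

27.752

Write 3545 = (1 + δ)μ, so δ = 3545/3115.078 − 1 = 0.1380132…
Then the exponent is δ²μ/(2 + δ) = (3545 − μ)² / (μ·(2 + δ)) = 27.752367.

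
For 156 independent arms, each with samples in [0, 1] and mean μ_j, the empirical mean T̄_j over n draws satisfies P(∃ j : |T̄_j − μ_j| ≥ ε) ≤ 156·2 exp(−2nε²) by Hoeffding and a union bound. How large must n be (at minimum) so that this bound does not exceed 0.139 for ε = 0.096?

Need 2·156·exp(−2nε²) ≤ 0.139, i.e. exp(−2nε²) ≤ 0.139/312.
So 2nε² ≥ ln(312/0.139) = 7.716285.
Hence n ≥ 7.716285/(2·0.096²) = 418.635.
The smallest integer n is 419.

419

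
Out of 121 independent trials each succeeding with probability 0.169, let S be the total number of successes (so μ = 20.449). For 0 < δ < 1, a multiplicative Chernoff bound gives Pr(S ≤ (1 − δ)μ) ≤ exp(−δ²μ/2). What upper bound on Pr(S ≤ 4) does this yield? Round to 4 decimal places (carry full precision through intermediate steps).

Write 4 = (1 − δ)μ, so δ = 1 − 4/20.449 = 0.8043914…
Then the exponent is δ²μ/2 = (μ − 4)²/(2μ) = 6.615717.
Bound = exp(−6.615717) = 0.00134.

0.0013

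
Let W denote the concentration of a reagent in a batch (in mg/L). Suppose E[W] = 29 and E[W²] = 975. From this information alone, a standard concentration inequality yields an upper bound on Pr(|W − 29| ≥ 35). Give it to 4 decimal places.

The first two moments determine the variance, so Chebyshev's inequality is the sharpest standard bound available.
Var(W) = E[W²] − (E[W])² = 975 − 841 = 134.
Chebyshev's inequality: Pr(|W − μ| ≥ t) ≤ Var(W)/t² = 134/1225 = 0.1094.

0.1094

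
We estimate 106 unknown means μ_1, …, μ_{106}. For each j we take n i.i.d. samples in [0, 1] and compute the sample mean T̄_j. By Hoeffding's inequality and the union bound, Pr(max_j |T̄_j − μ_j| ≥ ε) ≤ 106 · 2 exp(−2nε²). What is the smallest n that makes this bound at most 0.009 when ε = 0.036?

3884

Need 2·106·exp(−2nε²) ≤ 0.009, i.e. exp(−2nε²) ≤ 0.009/212.
So 2nε² ≥ ln(212/0.009) = 10.067117.
Hence n ≥ 10.067117/(2·0.036²) = 3883.919.
The smallest integer n is 3884.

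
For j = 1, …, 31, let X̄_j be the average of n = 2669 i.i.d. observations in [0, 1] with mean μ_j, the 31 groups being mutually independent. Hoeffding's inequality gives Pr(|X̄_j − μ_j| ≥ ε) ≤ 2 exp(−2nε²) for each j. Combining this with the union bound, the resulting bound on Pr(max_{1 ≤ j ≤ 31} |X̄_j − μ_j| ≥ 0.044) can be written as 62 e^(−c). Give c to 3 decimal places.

Union bound over the 31 events: Pr(max_{1 ≤ j ≤ 31} |X̄_j − μ_j| ≥ 0.044) ≤ 31·2·exp(−2nε²) = 62 exp(−2·2669·0.044²).
So c = 2·2669·0.044² = 10.3344.

10.334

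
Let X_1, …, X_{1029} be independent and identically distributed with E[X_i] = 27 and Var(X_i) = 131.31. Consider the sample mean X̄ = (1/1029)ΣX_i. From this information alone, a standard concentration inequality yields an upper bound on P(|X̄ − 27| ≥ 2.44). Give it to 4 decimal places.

0.0214

With mean and variance of each term known, Chebyshev's inequality bounds the deviation of the sum (or sample mean).
Var(X̄) = Var(X_i)/n = 131.31/1029 = 0.12761.
Chebyshev: P(|X̄ − 27| ≥ 2.44) ≤ Var(X̄)/(2.44)² = 131.31/(1029·2.44²) = 0.0214.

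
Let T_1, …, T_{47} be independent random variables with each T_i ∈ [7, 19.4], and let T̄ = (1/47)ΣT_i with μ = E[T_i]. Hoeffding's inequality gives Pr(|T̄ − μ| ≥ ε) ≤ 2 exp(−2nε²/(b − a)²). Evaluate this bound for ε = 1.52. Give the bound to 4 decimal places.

0.4871

Exponent: 2nε²/(b − a)² = 2·47·1.52² / 12.4² = 1.41245.
Bound = 2·exp(−1.41245) = 0.48709.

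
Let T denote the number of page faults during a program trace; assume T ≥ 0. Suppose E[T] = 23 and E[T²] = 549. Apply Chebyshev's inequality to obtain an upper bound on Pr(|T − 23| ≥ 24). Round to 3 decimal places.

Var(T) = E[T²] − (E[T])² = 549 − 529 = 20.
Chebyshev's inequality: Pr(|T − μ| ≥ t) ≤ Var(T)/t² = 20/576 = 0.0347.

0.035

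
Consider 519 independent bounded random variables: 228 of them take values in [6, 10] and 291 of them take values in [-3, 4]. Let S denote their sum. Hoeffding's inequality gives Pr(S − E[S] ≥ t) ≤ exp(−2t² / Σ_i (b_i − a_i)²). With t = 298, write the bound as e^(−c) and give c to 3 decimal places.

Σ(b_i − a_i)² = 228·4² + 291·7² = 17907.
c = 2t² / 17907 = 2·298² / 17907 = 9.9184.

9.918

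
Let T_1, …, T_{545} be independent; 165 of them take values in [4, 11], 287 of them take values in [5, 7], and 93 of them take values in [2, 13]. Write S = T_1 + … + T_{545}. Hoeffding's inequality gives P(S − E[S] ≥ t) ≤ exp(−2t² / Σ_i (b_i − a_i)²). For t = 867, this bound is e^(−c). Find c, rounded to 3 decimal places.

Σ(b_i − a_i)² = 165·7² + 287·2² + 93·11² = 20486.
c = 2t² / 20486 = 2·867² / 20486 = 73.3856.

73.386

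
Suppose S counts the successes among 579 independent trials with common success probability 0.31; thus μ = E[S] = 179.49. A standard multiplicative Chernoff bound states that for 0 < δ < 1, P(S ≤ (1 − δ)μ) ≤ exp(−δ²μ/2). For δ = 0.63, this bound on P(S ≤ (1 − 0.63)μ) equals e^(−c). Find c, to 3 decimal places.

35.620

c = δ²μ/2 = 0.63²·179.49/2 = 35.6198.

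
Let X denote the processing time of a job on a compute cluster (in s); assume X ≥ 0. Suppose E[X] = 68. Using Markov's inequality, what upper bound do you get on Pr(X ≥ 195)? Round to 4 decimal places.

Markov's inequality: for a non-negative random variable, Pr(X ≥ a) ≤ E[X]/a.
Here E[X] = 68 and a = 195, so the bound is 68/195 = 0.3487.

0.3487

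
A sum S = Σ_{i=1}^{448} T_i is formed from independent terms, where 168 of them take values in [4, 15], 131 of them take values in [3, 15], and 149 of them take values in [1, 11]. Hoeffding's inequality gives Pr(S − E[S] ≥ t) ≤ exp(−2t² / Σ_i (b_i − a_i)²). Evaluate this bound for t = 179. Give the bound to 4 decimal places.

0.3058

Σ(b_i − a_i)² = 168·11² + 131·12² + 149·10² = 54092.
Exponent = 2·179² / 54092 = 1.18469.
Bound = exp(−1.18469) = 0.30584.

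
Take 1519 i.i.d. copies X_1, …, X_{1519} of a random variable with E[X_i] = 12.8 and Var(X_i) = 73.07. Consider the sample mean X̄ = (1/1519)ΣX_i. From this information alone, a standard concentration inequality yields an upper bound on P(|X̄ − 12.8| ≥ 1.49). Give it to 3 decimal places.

0.022

With mean and variance of each term known, Chebyshev's inequality bounds the deviation of the sum (or sample mean).
Var(X̄) = Var(X_i)/n = 73.07/1519 = 0.048104.
Chebyshev: P(|X̄ − 12.8| ≥ 1.49) ≤ Var(X̄)/(1.49)² = 73.07/(1519·1.49²) = 0.0217.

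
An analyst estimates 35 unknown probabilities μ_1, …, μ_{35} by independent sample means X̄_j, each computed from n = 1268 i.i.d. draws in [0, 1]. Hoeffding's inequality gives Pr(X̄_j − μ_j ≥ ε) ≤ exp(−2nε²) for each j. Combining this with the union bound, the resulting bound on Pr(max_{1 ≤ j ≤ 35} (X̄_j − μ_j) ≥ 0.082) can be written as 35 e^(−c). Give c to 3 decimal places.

Union bound over the 35 events: Pr(max_{1 ≤ j ≤ 35} (X̄_j − μ_j) ≥ 0.082) ≤ 35·exp(−2nε²) = 35 exp(−2·1268·0.082²).
So c = 2·1268·0.082² = 17.0521.

17.052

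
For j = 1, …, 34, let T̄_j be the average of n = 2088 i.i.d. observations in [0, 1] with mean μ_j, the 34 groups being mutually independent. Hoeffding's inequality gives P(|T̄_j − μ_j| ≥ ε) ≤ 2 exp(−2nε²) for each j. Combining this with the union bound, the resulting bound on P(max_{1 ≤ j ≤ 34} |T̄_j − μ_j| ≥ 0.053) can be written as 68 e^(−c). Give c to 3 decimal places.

11.730

Union bound over the 34 events: P(max_{1 ≤ j ≤ 34} |T̄_j − μ_j| ≥ 0.053) ≤ 34·2·exp(−2nε²) = 68 exp(−2·2088·0.053²).
So c = 2·2088·0.053² = 11.7304.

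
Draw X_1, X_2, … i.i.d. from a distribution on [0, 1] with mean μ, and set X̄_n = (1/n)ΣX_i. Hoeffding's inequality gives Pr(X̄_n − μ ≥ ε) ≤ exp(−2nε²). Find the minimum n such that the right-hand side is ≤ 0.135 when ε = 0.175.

Require exp(−2nε²) ≤ 0.135, i.e. 2nε² ≥ ln(1/0.135) = 2.002481.
So n ≥ 2.002481 / (2·0.175²) = 32.694.
The smallest integer n is 33.

33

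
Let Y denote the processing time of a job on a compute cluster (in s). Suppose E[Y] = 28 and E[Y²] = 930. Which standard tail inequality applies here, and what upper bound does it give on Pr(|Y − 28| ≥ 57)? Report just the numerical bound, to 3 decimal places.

0.045

The first two moments determine the variance, so Chebyshev's inequality is the sharpest standard bound available.
Var(Y) = E[Y²] − (E[Y])² = 930 − 784 = 146.
Chebyshev's inequality: Pr(|Y − μ| ≥ t) ≤ Var(Y)/t² = 146/3249 = 0.0449.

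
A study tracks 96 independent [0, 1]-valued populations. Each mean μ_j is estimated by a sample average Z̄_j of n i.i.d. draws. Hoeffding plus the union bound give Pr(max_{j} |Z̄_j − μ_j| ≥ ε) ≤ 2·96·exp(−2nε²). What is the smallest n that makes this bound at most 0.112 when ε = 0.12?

Need 2·96·exp(−2nε²) ≤ 0.112, i.e. exp(−2nε²) ≤ 0.112/192.
So 2nε² ≥ ln(192/0.112) = 7.446752.
Hence n ≥ 7.446752/(2·0.12²) = 258.568.
The smallest integer n is 259.

259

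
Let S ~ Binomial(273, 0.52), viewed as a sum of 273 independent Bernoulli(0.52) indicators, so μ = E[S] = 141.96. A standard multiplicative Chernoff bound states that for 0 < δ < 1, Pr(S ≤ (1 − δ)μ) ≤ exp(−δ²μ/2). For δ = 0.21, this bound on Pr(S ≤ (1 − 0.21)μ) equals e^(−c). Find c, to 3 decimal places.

c = δ²μ/2 = 0.21²·141.96/2 = 3.1302.

3.130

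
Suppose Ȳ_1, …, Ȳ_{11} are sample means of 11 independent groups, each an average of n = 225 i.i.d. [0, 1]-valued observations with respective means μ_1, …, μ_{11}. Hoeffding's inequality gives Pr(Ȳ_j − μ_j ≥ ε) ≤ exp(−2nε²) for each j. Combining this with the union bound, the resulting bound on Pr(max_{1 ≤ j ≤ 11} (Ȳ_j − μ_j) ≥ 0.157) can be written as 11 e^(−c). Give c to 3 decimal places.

Union bound over the 11 events: Pr(max_{1 ≤ j ≤ 11} (Ȳ_j − μ_j) ≥ 0.157) ≤ 11·exp(−2nε²) = 11 exp(−2·225·0.157²).
So c = 2·225·0.157² = 11.0921.

11.092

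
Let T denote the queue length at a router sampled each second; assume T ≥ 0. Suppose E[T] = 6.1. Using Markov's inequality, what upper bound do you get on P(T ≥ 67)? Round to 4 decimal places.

Markov's inequality: for a non-negative random variable, P(T ≥ a) ≤ E[T]/a.
Here E[T] = 6.1 and a = 67, so the bound is 6.1/67 = 0.0910.

0.0910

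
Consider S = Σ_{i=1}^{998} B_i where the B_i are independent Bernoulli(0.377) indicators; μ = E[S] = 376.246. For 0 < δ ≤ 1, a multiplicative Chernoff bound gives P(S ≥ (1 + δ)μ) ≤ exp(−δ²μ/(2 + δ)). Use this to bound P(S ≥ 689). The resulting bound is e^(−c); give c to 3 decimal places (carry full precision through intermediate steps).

Write 689 = (1 + δ)μ, so δ = 689/376.246 − 1 = 0.8312487…
Then the exponent is δ²μ/(2 + δ) = (689 − μ)² / (μ·(2 + δ)) = 91.823921.

91.824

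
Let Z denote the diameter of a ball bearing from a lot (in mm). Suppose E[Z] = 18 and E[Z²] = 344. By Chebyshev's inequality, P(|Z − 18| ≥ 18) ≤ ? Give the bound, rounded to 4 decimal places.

0.0617

Var(Z) = E[Z²] − (E[Z])² = 344 − 324 = 20.
Chebyshev's inequality: P(|Z − μ| ≥ t) ≤ Var(Z)/t² = 20/324 = 0.0617.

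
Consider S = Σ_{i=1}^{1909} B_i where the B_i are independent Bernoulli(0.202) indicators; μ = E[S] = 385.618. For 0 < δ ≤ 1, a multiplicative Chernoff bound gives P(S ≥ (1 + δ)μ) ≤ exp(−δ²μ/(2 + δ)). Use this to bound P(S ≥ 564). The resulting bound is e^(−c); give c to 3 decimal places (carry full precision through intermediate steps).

33.508

Write 564 = (1 + δ)μ, so δ = 564/385.618 − 1 = 0.4625873…
Then the exponent is δ²μ/(2 + δ) = (564 − μ)² / (μ·(2 + δ)) = 33.508356.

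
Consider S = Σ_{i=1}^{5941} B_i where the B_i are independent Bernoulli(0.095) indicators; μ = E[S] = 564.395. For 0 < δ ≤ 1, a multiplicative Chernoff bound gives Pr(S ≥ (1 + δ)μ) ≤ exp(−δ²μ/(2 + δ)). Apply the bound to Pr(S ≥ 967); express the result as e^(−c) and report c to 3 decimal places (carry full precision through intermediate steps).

105.845

Write 967 = (1 + δ)μ, so δ = 967/564.395 − 1 = 0.7133391…
Then the exponent is δ²μ/(2 + δ) = (967 − μ)² / (μ·(2 + δ)) = 105.845184.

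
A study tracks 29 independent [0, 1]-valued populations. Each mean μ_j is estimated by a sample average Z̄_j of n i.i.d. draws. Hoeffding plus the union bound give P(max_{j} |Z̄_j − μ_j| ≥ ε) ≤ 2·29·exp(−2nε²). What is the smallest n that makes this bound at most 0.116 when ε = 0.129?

Need 2·29·exp(−2nε²) ≤ 0.116, i.e. exp(−2nε²) ≤ 0.116/58.
So 2nε² ≥ ln(58/0.116) = 6.214608.
Hence n ≥ 6.214608/(2·0.129²) = 186.726.
The smallest integer n is 187.

187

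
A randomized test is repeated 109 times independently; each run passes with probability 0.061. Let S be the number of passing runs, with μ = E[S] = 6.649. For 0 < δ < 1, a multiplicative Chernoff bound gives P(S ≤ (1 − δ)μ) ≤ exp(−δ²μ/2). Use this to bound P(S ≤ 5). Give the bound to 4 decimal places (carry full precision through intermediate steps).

0.8151

Write 5 = (1 − δ)μ, so δ = 1 − 5/6.649 = 0.2480072…
Then the exponent is δ²μ/2 = (μ − 5)²/(2μ) = 0.204482.
Bound = exp(−0.204482) = 0.81507.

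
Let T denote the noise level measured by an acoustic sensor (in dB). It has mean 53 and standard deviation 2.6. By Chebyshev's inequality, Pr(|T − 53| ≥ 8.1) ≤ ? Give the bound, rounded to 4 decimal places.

Chebyshev: Pr(|T − μ| ≥ t) ≤ Var(T)/t².
Var(T) = σ² = 2.6² = 6.76.
Bound = 6.76 / 65.61 = 0.1030.

0.1030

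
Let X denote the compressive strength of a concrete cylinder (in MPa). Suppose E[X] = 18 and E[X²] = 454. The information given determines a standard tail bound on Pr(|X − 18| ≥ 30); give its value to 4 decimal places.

The first two moments determine the variance, so Chebyshev's inequality is the sharpest standard bound available.
Var(X) = E[X²] − (E[X])² = 454 − 324 = 130.
Chebyshev's inequality: Pr(|X − μ| ≥ t) ≤ Var(X)/t² = 130/900 = 0.1444.

0.1444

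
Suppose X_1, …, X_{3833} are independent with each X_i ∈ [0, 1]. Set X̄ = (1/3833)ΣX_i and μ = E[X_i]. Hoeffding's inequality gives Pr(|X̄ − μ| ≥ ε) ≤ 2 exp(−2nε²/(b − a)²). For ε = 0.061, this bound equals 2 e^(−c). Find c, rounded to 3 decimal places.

c = 2nε²/(b − a)² = 2·3833·0.061² / 1² = 28.5252.

28.525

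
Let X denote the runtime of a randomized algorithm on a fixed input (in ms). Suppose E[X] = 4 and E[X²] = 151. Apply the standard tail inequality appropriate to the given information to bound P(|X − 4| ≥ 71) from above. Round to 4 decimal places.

The first two moments determine the variance, so Chebyshev's inequality is the sharpest standard bound available.
Var(X) = E[X²] − (E[X])² = 151 − 16 = 135.
Chebyshev's inequality: P(|X − μ| ≥ t) ≤ Var(X)/t² = 135/5041 = 0.0268.

0.0268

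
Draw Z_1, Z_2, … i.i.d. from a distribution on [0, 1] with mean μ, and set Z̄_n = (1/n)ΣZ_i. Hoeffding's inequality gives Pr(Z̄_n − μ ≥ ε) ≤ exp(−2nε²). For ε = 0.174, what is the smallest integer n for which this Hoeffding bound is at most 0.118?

36

Require exp(−2nε²) ≤ 0.118, i.e. 2nε² ≥ ln(1/0.118) = 2.137071.
So n ≥ 2.137071 / (2·0.174²) = 35.293.
The smallest integer n is 36.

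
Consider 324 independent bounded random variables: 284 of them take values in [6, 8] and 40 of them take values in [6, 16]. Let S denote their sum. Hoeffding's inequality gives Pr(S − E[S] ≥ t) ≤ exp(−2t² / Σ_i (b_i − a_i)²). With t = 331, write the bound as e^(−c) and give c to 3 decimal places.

Σ(b_i − a_i)² = 284·2² + 40·10² = 5136.
c = 2t² / 5136 = 2·331² / 5136 = 42.6639.

42.664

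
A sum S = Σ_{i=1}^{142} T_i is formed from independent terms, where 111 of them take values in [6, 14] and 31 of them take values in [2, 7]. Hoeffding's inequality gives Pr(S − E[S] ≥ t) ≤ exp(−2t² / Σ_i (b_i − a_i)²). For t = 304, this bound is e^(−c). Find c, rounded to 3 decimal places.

23.459

Σ(b_i − a_i)² = 111·8² + 31·5² = 7879.
c = 2t² / 7879 = 2·304² / 7879 = 23.4588.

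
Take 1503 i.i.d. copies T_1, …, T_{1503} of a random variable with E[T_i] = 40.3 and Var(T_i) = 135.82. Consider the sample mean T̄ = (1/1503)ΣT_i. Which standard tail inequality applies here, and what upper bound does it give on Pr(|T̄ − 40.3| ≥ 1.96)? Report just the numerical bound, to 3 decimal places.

0.024

With mean and variance of each term known, Chebyshev's inequality bounds the deviation of the sum (or sample mean).
Var(T̄) = Var(T_i)/n = 135.82/1503 = 0.090366.
Chebyshev: Pr(|T̄ − 40.3| ≥ 1.96) ≤ Var(T̄)/(1.96)² = 135.82/(1503·1.96²) = 0.0235.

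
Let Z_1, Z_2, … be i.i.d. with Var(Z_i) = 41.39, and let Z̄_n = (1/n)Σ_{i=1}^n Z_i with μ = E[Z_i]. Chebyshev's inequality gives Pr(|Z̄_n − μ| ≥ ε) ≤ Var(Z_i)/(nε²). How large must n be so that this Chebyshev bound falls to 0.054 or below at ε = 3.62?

59

Require 41.39/(n·3.62²) ≤ 0.054, i.e. n ≥ 41.39/(0.054·3.62²) = 58.490.
The smallest integer n is 59.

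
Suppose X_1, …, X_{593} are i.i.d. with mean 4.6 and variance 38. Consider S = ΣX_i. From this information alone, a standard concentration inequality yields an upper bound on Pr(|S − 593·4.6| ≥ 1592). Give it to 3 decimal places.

With mean and variance of each term known, Chebyshev's inequality bounds the deviation of the sum (or sample mean).
Var(S) = n·Var(X_i) = 593·38 = 22534.
Chebyshev: Pr(|S − 593·4.6| ≥ 1592) ≤ Var(S)/1592² = 22534/2534464 = 0.0089.

0.009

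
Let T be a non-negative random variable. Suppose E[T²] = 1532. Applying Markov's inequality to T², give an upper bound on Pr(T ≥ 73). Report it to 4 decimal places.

Since T ≥ 0, the event {T ≥ 73} is the same as {T² ≥ 5329}.
Markov's inequality applied to T² gives Pr(T² ≥ 5329) ≤ E[T²]/5329 = 1532/5329 = 0.2875.

0.2875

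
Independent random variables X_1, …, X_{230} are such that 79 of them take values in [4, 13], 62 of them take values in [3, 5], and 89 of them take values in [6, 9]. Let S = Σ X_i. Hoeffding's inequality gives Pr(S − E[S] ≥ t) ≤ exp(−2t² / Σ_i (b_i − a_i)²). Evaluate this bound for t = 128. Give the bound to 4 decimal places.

Σ(b_i − a_i)² = 79·9² + 62·2² + 89·3² = 7448.
Exponent = 2·128² / 7448 = 4.39957.
Bound = exp(−4.39957) = 0.01228.

0.0123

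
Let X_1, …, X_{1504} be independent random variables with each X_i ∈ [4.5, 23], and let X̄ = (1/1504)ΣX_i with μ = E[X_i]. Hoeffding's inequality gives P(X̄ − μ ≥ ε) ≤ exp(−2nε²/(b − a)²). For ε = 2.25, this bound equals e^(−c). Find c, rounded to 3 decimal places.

c = 2nε²/(b − a)² = 2·1504·2.25² / 18.5² = 44.4938.

44.494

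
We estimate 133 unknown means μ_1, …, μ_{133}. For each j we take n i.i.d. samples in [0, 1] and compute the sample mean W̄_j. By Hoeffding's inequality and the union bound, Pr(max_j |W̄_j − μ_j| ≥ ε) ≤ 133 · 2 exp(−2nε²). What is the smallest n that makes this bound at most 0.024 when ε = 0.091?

Need 2·133·exp(−2nε²) ≤ 0.024, i.e. exp(−2nε²) ≤ 0.024/266.
So 2nε² ≥ ln(266/0.024) = 9.313198.
Hence n ≥ 9.313198/(2·0.091²) = 562.323.
The smallest integer n is 563.

563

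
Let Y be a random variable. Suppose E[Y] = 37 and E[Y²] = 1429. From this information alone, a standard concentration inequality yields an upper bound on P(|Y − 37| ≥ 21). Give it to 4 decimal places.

The first two moments determine the variance, so Chebyshev's inequality is the sharpest standard bound available.
Var(Y) = E[Y²] − (E[Y])² = 1429 − 1369 = 60.
Chebyshev's inequality: P(|Y − μ| ≥ t) ≤ Var(Y)/t² = 60/441 = 0.1361.

0.1361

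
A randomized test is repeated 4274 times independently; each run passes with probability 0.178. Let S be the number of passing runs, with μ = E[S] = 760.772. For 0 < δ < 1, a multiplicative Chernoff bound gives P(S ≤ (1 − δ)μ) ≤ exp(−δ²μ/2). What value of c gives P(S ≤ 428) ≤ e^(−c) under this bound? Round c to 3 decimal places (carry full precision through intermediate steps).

72.779

Write 428 = (1 − δ)μ, so δ = 1 − 428/760.772 = 0.4374136…
Then the exponent is δ²μ/2 = (μ − 428)²/(2μ) = 72.779495.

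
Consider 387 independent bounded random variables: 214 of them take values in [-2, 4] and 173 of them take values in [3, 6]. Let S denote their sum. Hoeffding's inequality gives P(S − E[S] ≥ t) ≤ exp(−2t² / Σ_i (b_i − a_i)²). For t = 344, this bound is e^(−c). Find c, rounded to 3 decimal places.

25.556

Σ(b_i − a_i)² = 214·6² + 173·3² = 9261.
c = 2t² / 9261 = 2·344² / 9261 = 25.5558.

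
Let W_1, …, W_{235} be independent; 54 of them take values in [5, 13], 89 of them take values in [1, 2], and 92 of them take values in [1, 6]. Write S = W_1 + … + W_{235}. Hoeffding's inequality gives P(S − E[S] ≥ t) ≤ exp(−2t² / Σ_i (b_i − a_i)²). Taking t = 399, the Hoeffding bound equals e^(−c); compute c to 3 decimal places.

54.474

Σ(b_i − a_i)² = 54·8² + 89·1² + 92·5² = 5845.
c = 2t² / 5845 = 2·399² / 5845 = 54.4743.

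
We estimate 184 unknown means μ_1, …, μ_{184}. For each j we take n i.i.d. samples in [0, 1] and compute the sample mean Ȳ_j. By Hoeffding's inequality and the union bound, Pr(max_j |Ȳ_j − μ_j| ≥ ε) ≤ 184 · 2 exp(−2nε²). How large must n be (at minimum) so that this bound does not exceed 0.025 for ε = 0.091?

Need 2·184·exp(−2nε²) ≤ 0.025, i.e. exp(−2nε²) ≤ 0.025/368.
So 2nε² ≥ ln(368/0.025) = 9.596962.
Hence n ≥ 9.596962/(2·0.091²) = 579.457.
The smallest integer n is 580.

580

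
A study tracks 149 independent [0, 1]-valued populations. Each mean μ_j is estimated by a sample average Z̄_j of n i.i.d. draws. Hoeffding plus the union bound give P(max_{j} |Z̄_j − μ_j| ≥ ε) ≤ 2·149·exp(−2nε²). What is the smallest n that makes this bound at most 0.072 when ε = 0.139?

Need 2·149·exp(−2nε²) ≤ 0.072, i.e. exp(−2nε²) ≤ 0.072/298.
So 2nε² ≥ ln(298/0.072) = 8.328183.
Hence n ≥ 8.328183/(2·0.139²) = 215.522.
The smallest integer n is 216.

216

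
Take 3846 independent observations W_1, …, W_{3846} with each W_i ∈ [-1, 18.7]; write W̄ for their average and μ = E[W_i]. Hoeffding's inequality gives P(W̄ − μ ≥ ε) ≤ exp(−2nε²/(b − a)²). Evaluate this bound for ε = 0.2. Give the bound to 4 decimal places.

0.4526

Exponent: 2nε²/(b − a)² = 2·3846·0.2² / 19.7² = 0.79281.
Bound = exp(−0.79281) = 0.45257.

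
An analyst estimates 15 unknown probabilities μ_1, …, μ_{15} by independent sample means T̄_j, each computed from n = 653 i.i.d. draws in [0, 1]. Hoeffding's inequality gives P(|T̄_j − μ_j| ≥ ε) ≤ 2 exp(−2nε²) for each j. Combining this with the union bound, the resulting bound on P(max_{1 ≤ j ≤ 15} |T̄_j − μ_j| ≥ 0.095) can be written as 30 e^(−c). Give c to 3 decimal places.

11.787

Union bound over the 15 events: P(max_{1 ≤ j ≤ 15} |T̄_j − μ_j| ≥ 0.095) ≤ 15·2·exp(−2nε²) = 30 exp(−2·653·0.095²).
So c = 2·653·0.095² = 11.7866.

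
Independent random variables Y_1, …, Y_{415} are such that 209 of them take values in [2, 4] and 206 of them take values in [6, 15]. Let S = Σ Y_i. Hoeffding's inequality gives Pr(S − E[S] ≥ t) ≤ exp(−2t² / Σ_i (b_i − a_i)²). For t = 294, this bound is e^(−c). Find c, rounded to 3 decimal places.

9.866

Σ(b_i − a_i)² = 209·2² + 206·9² = 17522.
c = 2t² / 17522 = 2·294² / 17522 = 9.8660.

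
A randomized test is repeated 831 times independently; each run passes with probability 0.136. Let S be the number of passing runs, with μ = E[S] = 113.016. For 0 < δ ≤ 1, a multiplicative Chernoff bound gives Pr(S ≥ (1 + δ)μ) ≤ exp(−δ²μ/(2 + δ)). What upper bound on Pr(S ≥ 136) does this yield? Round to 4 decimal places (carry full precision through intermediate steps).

Write 136 = (1 + δ)μ, so δ = 136/113.016 − 1 = 0.2033694…
Then the exponent is δ²μ/(2 + δ) = (136 − μ)² / (μ·(2 + δ)) = 2.121407.
Bound = exp(−2.121407) = 0.11986.

0.1199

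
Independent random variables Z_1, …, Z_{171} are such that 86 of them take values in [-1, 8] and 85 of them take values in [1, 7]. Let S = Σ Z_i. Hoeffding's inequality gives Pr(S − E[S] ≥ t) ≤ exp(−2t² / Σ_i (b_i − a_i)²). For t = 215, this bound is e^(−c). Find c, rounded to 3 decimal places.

9.221

Σ(b_i − a_i)² = 86·9² + 85·6² = 10026.
c = 2t² / 10026 = 2·215² / 10026 = 9.2210.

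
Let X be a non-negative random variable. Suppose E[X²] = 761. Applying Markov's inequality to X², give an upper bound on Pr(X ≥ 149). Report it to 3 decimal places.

0.034

Since X ≥ 0, the event {X ≥ 149} is the same as {X² ≥ 22201}.
Markov's inequality applied to X² gives Pr(X² ≥ 22201) ≤ E[X²]/22201 = 761/22201 = 0.0343.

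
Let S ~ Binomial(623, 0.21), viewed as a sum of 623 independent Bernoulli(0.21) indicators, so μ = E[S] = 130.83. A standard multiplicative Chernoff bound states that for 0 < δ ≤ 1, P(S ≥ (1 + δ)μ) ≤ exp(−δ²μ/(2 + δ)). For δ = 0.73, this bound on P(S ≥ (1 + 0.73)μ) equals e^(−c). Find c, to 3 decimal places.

25.538

c = δ²μ/(2 + δ) = 0.73²·130.83/(2 + 0.73) = 25.5382.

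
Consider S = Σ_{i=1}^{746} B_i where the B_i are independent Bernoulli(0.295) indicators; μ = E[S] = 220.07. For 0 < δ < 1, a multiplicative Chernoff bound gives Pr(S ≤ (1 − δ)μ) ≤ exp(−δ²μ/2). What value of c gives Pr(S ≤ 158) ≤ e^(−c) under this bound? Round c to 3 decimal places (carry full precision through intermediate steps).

Write 158 = (1 − δ)μ, so δ = 1 − 158/220.07 = 0.2820466…
Then the exponent is δ²μ/2 = (μ − 158)²/(2μ) = 8.753317.

8.753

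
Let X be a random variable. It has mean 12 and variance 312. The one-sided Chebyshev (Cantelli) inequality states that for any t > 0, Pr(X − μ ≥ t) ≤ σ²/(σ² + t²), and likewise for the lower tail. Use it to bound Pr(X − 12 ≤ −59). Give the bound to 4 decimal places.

0.0823

Here σ² = 312 and t = 59, so σ² + t² = 3793.
Cantelli's bound: 312/3793 = 0.0823.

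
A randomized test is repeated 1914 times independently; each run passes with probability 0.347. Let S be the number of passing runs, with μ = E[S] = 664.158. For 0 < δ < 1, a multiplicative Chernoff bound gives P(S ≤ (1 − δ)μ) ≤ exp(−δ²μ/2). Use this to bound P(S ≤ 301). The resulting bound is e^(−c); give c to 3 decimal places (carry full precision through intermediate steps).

Write 301 = (1 − δ)μ, so δ = 1 − 301/664.158 = 0.5467946…
Then the exponent is δ²μ/2 = (μ − 301)²/(2μ) = 99.286415.

99.286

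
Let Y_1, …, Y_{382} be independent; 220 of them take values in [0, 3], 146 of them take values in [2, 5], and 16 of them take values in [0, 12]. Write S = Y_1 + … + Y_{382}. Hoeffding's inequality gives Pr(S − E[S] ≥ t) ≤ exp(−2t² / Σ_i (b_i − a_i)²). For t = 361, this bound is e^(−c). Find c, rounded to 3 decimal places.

Σ(b_i − a_i)² = 220·3² + 146·3² + 16·12² = 5598.
c = 2t² / 5598 = 2·361² / 5598 = 46.5598.

46.560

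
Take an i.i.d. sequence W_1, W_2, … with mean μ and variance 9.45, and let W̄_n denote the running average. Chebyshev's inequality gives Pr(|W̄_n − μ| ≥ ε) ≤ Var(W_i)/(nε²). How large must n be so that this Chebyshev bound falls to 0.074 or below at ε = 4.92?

6

Require 9.45/(n·4.92²) ≤ 0.074, i.e. n ≥ 9.45/(0.074·4.92²) = 5.276.
The smallest integer n is 6.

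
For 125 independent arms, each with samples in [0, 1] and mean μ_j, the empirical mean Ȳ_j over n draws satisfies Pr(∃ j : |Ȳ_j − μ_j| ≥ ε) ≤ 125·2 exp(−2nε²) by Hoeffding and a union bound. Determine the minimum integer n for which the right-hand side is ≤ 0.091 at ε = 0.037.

2893

Need 2·125·exp(−2nε²) ≤ 0.091, i.e. exp(−2nε²) ≤ 0.091/250.
So 2nε² ≥ ln(250/0.091) = 7.918357.
Hence n ≥ 7.918357/(2·0.037²) = 2892.022.
The smallest integer n is 2893.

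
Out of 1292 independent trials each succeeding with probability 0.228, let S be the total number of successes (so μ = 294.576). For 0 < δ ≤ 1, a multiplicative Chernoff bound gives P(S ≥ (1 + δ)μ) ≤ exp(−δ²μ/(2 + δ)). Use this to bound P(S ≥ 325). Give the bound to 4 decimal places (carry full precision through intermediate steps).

Write 325 = (1 + δ)μ, so δ = 325/294.576 − 1 = 0.1032806…
Then the exponent is δ²μ/(2 + δ) = (325 − μ)² / (μ·(2 + δ)) = 1.493957.
Bound = exp(−1.493957) = 0.22448.

0.2245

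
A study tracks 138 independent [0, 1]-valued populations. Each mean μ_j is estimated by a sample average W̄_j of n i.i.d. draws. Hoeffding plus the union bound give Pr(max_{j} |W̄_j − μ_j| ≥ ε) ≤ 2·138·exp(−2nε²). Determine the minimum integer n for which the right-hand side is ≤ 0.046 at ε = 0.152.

Need 2·138·exp(−2nε²) ≤ 0.046, i.e. exp(−2nε²) ≤ 0.046/276.
So 2nε² ≥ ln(276/0.046) = 8.699515.
Hence n ≥ 8.699515/(2·0.152²) = 188.269.
The smallest integer n is 189.

189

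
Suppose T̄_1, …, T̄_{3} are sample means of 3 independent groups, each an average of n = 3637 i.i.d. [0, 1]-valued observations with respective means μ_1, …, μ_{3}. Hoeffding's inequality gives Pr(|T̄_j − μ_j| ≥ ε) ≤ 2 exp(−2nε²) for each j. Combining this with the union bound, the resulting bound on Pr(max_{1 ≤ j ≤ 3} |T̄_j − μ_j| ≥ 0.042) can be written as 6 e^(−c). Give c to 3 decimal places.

12.831

Union bound over the 3 events: Pr(max_{1 ≤ j ≤ 3} |T̄_j − μ_j| ≥ 0.042) ≤ 3·2·exp(−2nε²) = 6 exp(−2·3637·0.042²).
So c = 2·3637·0.042² = 12.8313.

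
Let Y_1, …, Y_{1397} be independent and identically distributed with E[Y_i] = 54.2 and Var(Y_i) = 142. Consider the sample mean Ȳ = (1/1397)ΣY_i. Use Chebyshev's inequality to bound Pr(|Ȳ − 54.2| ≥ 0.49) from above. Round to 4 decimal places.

Var(Ȳ) = Var(Y_i)/n = 142/1397 = 0.10165.
Chebyshev: Pr(|Ȳ − 54.2| ≥ 0.49) ≤ Var(Ȳ)/(0.49)² = 142/(1397·0.49²) = 0.4234.

0.4234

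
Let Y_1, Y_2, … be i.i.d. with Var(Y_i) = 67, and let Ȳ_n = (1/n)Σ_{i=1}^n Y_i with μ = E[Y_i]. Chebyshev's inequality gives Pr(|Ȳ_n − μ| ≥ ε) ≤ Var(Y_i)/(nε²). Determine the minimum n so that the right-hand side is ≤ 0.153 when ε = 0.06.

121642

Require 67/(n·0.06²) ≤ 0.153, i.e. n ≥ 67/(0.153·0.06²) = 121641.249.
The smallest integer n is 121642.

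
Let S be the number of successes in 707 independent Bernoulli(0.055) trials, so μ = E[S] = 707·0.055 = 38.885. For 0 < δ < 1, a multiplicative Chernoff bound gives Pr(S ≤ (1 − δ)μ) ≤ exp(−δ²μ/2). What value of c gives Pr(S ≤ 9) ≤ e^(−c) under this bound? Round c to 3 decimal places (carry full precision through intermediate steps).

11.484

Write 9 = (1 − δ)μ, so δ = 1 − 9/38.885 = 0.7685483…
Then the exponent is δ²μ/2 = (μ − 9)²/(2μ) = 11.484033.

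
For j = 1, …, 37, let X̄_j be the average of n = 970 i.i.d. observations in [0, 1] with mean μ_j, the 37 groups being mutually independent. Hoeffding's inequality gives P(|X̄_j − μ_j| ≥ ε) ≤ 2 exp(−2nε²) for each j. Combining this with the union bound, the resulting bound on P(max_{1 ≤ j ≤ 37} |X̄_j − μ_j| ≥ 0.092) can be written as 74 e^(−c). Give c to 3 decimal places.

16.420

Union bound over the 37 events: P(max_{1 ≤ j ≤ 37} |X̄_j − μ_j| ≥ 0.092) ≤ 37·2·exp(−2nε²) = 74 exp(−2·970·0.092²).
So c = 2·970·0.092² = 16.4202.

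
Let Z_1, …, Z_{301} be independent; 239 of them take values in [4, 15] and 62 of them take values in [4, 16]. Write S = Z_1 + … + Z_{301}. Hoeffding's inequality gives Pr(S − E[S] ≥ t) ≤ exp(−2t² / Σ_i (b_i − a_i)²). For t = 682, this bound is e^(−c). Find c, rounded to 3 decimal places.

24.579

Σ(b_i − a_i)² = 239·11² + 62·12² = 37847.
c = 2t² / 37847 = 2·682² / 37847 = 24.5792.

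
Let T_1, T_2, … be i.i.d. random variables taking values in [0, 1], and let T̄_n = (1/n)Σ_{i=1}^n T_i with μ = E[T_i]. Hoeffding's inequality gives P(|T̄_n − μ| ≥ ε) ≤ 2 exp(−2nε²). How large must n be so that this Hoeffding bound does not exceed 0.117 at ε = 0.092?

168

Require 2·exp(−2nε²) ≤ 0.117, i.e. 2nε² ≥ ln(2/0.117) = 2.838729.
So n ≥ 2.838729 / (2·0.092²) = 167.694.
The smallest integer n is 168.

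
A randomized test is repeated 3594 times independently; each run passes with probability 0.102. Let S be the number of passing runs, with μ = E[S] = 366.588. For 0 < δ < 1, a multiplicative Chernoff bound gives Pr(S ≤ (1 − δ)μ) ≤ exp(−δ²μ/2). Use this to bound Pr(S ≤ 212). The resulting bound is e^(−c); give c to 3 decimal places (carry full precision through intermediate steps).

Write 212 = (1 − δ)μ, so δ = 1 − 212/366.588 = 0.4216941…
Then the exponent is δ²μ/2 = (μ − 212)²/(2μ) = 32.594424.

32.594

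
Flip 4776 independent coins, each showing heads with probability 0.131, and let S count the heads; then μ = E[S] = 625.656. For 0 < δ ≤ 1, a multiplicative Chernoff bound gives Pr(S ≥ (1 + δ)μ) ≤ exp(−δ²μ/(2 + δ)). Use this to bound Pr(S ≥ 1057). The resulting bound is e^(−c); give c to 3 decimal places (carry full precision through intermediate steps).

Write 1057 = (1 + δ)μ, so δ = 1057/625.656 − 1 = 0.6894268…
Then the exponent is δ²μ/(2 + δ) = (1057 − μ)² / (μ·(2 + δ)) = 110.573787.

110.574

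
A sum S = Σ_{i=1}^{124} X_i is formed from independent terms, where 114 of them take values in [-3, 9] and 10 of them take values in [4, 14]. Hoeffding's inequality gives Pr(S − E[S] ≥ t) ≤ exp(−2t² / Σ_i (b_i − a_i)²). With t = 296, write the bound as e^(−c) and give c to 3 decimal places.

Σ(b_i − a_i)² = 114·12² + 10·10² = 17416.
c = 2t² / 17416 = 2·296² / 17416 = 10.0616.

10.062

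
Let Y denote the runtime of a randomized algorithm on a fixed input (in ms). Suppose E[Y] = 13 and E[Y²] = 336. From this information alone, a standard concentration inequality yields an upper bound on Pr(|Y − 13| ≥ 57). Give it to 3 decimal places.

The first two moments determine the variance, so Chebyshev's inequality is the sharpest standard bound available.
Var(Y) = E[Y²] − (E[Y])² = 336 − 169 = 167.
Chebyshev's inequality: Pr(|Y − μ| ≥ t) ≤ Var(Y)/t² = 167/3249 = 0.0514.

0.051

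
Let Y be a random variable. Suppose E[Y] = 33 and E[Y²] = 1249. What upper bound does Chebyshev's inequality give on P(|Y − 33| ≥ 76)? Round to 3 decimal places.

0.028

Var(Y) = E[Y²] − (E[Y])² = 1249 − 1089 = 160.
Chebyshev's inequality: P(|Y − μ| ≥ t) ≤ Var(Y)/t² = 160/5776 = 0.0277.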